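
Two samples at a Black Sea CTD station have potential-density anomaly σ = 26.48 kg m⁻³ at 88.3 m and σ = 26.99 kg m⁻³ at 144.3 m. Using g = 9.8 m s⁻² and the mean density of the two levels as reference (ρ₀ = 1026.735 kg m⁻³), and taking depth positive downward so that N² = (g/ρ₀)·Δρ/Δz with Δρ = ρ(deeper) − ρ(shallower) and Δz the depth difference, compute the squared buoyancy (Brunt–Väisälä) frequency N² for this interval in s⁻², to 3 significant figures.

8.69 × 10⁻⁵ s⁻²

Δρ = 1026.99 − 1026.48 = 0.51 kg m⁻³ over Δz = 144.3 − 88.3 = 56 m.
N² = (9.8/1026.735) × (0.51/56) = 8.6926 × 10⁻⁵ s⁻² ≈ 8.69 × 10⁻⁵ s⁻².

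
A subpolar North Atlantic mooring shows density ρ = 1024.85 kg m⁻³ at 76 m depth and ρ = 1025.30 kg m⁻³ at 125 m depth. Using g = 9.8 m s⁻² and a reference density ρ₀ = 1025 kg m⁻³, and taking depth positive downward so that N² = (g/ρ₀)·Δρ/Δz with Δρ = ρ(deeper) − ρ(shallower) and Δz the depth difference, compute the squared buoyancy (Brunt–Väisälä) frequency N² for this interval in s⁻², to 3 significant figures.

Δρ = 1025.30 − 1024.85 = 0.45 kg m⁻³ over Δz = 125 − 76 = 49 m.
N² = (9.8/1025) × (0.45/49) = 8.7805 × 10⁻⁵ s⁻² ≈ 8.78 × 10⁻⁵ s⁻².

8.78 × 10⁻⁵ s⁻²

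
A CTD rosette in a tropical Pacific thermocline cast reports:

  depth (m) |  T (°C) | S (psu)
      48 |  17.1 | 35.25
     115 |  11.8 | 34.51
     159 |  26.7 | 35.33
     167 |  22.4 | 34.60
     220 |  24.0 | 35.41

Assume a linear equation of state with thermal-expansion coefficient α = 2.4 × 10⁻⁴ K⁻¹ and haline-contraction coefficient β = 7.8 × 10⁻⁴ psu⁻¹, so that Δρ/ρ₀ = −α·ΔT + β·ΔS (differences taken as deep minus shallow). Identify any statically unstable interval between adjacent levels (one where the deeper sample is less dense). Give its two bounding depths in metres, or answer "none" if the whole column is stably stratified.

115–159 m

Evaluate Δρ/ρ₀ = −αΔT + βΔS across each adjacent pair:
  48–115 m: −αΔT+βΔS = −(2.4 × 10⁻⁴)(-5.3)+(7.8 × 10⁻⁴)(-0.74) = 6.9 × 10⁻⁴ → stable
  115–159 m: −αΔT+βΔS = −(2.4 × 10⁻⁴)(+14.9)+(7.8 × 10⁻⁴)(+0.82) = -2.9 × 10⁻³ → UNSTABLE
  159–167 m: −αΔT+βΔS = −(2.4 × 10⁻⁴)(-4.3)+(7.8 × 10⁻⁴)(-0.73) = 4.6 × 10⁻⁴ → stable
  167–220 m: −αΔT+βΔS = −(2.4 × 10⁻⁴)(+1.6)+(7.8 × 10⁻⁴)(+0.81) = 2.5 × 10⁻⁴ → stable
The 115–159 m interval has Δρ < 0: lighter water underlies denser water.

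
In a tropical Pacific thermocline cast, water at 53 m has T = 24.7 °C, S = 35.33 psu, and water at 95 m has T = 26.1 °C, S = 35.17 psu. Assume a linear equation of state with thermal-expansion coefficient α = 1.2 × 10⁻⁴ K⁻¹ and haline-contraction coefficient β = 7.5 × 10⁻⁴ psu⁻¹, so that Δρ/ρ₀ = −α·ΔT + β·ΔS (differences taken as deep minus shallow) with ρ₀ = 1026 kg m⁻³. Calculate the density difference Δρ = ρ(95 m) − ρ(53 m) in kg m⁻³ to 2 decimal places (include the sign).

ΔT = +1.4 K, ΔS = -0.16 psu (deep − shallow).
Δρ/ρ₀ = −(1.2 × 10⁻⁴)(+1.4) + (7.5 × 10⁻⁴)(-0.16) = -2.88 × 10⁻⁴.
Δρ = 1026 × (-2.88 × 10⁻⁴) = -0.30 kg m⁻³.
Negative Δρ: lighter below, statically unstable.

-0.30 kg m⁻³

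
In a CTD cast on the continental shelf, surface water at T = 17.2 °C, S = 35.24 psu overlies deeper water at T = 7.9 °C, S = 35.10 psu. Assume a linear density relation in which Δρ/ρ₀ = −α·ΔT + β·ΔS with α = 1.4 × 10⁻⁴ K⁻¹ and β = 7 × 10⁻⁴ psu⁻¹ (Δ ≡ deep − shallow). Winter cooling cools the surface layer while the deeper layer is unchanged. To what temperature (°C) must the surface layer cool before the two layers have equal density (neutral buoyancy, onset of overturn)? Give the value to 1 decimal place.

8.6 °C

Neutral buoyancy requires Δρ = 0, i.e. −α(T_deep − T_surf′) + β(S_deep − S_surf) = 0.
T_surf′ = T_deep − (β/α)·ΔS = 7.9 − (7 × 10⁻⁴/1.4 × 10⁻⁴)·(-0.14) = 8.600 °C.
Cooling required: 17.2 − (8.600) = 8.600 °C.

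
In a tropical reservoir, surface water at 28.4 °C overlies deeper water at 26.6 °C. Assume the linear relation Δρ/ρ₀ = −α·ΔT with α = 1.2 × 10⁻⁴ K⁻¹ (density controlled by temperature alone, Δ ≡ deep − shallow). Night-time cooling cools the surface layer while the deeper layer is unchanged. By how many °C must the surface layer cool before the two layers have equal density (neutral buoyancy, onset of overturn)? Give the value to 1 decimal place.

1.8 °C

With temperature the only control, equal density requires T_surf′ = T_deep.
T_surf′ = 26.6 °C.
Cooling required: 28.4 − 26.6 = 1.8 °C.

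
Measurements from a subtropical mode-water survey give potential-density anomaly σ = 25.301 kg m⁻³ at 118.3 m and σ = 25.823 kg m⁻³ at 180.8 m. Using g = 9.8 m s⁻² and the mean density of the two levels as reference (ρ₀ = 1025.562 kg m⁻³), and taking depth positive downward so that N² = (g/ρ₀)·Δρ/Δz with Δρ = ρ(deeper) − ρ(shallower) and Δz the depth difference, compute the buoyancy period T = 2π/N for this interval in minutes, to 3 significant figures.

Δρ = 1025.823 − 1025.301 = 0.522 kg m⁻³ over Δz = 180.8 − 118.3 = 62.5 m.
N² = (9.8/1025.562) × (0.522/62.5) = 7.9810 × 10⁻⁵ s⁻².
N = √(7.9810 × 10⁻⁵) = 8.9336 × 10⁻³ rad s⁻¹, so T = 2π/N = 703.32 s = 11.722 min ≈ 11.7 min.

11.7 min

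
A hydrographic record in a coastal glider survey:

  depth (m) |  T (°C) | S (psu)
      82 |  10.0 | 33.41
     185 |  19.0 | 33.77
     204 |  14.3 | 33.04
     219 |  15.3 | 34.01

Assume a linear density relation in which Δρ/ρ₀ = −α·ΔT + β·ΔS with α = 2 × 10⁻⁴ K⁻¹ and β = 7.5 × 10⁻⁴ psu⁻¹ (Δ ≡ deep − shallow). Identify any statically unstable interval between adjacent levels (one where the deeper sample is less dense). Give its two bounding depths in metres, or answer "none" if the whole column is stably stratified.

Evaluate Δρ/ρ₀ = −αΔT + βΔS across each adjacent pair:
  82–185 m: −αΔT+βΔS = −(2 × 10⁻⁴)(+9.0)+(7.5 × 10⁻⁴)(+0.36) = -1.5 × 10⁻³ → UNSTABLE
  185–204 m: −αΔT+βΔS = −(2 × 10⁻⁴)(-4.7)+(7.5 × 10⁻⁴)(-0.73) = 3.9 × 10⁻⁴ → stable
  204–219 m: −αΔT+βΔS = −(2 × 10⁻⁴)(+1.0)+(7.5 × 10⁻⁴)(+0.97) = 5.3 × 10⁻⁴ → stable
The 82–185 m interval has Δρ < 0: lighter water underlies denser water.

82–185 m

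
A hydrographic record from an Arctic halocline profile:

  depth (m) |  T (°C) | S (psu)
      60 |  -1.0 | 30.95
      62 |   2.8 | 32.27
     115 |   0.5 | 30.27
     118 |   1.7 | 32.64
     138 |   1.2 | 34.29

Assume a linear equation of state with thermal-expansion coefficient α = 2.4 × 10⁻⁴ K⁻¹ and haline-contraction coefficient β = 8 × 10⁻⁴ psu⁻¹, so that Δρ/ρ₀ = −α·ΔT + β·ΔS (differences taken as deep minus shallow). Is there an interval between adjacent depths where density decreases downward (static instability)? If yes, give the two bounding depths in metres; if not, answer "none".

62–115 m

Evaluate Δρ/ρ₀ = −αΔT + βΔS across each adjacent pair:
  60–62 m: −αΔT+βΔS = −(2.4 × 10⁻⁴)(+3.8)+(8 × 10⁻⁴)(+1.32) = 1.4 × 10⁻⁴ → stable
  62–115 m: −αΔT+βΔS = −(2.4 × 10⁻⁴)(-2.3)+(8 × 10⁻⁴)(-2.00) = -1.0 × 10⁻³ → UNSTABLE
  115–118 m: −αΔT+βΔS = −(2.4 × 10⁻⁴)(+1.2)+(8 × 10⁻⁴)(+2.37) = 1.6 × 10⁻³ → stable
  118–138 m: −αΔT+βΔS = −(2.4 × 10⁻⁴)(-0.5)+(8 × 10⁻⁴)(+1.65) = 1.4 × 10⁻³ → stable
The 62–115 m interval has Δρ < 0: lighter water underlies denser water.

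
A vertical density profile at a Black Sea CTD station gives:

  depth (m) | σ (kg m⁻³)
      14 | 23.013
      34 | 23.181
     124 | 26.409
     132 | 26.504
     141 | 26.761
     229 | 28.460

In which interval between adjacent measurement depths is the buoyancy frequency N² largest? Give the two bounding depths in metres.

Compute the density gradient over each adjacent pair:
  14–34 m: Δρ/Δz = 0.168/20 = 8.4 × 10⁻³ kg m⁻⁴
  34–124 m: Δρ/Δz = 3.228/90 = 0.036 kg m⁻⁴
  124–132 m: Δρ/Δz = 0.095/8 = 0.012 kg m⁻⁴
  132–141 m: Δρ/Δz = 0.257/9 = 0.029 kg m⁻⁴
  141–229 m: Δρ/Δz = 1.699/88 = 0.019 kg m⁻⁴
The largest gradient is in the 34–124 m interval — the pycnocline.

34–124 m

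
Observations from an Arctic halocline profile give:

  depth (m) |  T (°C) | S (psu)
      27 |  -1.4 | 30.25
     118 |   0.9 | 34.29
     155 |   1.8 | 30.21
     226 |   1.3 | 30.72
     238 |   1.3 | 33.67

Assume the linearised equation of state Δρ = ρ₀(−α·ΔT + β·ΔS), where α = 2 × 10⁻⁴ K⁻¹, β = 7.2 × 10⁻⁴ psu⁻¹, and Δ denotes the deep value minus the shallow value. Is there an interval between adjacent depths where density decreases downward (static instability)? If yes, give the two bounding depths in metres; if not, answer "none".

Evaluate Δρ/ρ₀ = −αΔT + βΔS across each adjacent pair:
  27–118 m: −αΔT+βΔS = −(2 × 10⁻⁴)(+2.3)+(7.2 × 10⁻⁴)(+4.04) = 2.4 × 10⁻³ → stable
  118–155 m: −αΔT+βΔS = −(2 × 10⁻⁴)(+0.9)+(7.2 × 10⁻⁴)(-4.08) = -3.1 × 10⁻³ → UNSTABLE
  155–226 m: −αΔT+βΔS = −(2 × 10⁻⁴)(-0.5)+(7.2 × 10⁻⁴)(+0.51) = 4.7 × 10⁻⁴ → stable
  226–238 m: −αΔT+βΔS = −(2 × 10⁻⁴)(+0.0)+(7.2 × 10⁻⁴)(+2.95) = 2.1 × 10⁻³ → stable
The 118–155 m interval has Δρ < 0: lighter water underlies denser water.

118–155 m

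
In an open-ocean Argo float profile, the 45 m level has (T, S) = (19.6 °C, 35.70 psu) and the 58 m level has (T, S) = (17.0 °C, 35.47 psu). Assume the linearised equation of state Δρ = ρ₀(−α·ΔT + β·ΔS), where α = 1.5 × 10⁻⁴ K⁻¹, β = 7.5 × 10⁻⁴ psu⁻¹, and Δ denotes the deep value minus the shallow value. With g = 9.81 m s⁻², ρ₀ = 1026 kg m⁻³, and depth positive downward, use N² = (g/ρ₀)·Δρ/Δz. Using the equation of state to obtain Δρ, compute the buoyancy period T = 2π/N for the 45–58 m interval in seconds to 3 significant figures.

ΔT = -2.6 K, ΔS = -0.23 psu (deep − shallow).
Δρ/ρ₀ = −αΔT + βΔS = 3.90 × 10⁻⁴ − 1.725 × 10⁻⁴ = 2.175 × 10⁻⁴, so Δρ ≈ 0.2232 kg m⁻³.
N² = (g/ρ₀)·Δρ/Δz = g·(Δρ/ρ₀)/Δz = 9.81 × 2.175 × 10⁻⁴ / 13 = 1.6413 × 10⁻⁴ s⁻².
N = √(1.6413 × 10⁻⁴) = 0.012811 rad s⁻¹ → T = 2π/N = 490.45 s ≈ 490 s.

490 s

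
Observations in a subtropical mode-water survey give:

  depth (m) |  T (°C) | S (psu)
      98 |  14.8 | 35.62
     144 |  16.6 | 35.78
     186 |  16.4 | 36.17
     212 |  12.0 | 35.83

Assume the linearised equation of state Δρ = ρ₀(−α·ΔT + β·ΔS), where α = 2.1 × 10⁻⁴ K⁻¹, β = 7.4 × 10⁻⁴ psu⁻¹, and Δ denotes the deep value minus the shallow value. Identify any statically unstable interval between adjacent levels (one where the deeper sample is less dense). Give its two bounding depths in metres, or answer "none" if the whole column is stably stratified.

98–144 m

Evaluate Δρ/ρ₀ = −αΔT + βΔS across each adjacent pair:
  98–144 m: −αΔT+βΔS = −(2.1 × 10⁻⁴)(+1.8)+(7.4 × 10⁻⁴)(+0.16) = -2.6 × 10⁻⁴ → UNSTABLE
  144–186 m: −αΔT+βΔS = −(2.1 × 10⁻⁴)(-0.2)+(7.4 × 10⁻⁴)(+0.39) = 3.3 × 10⁻⁴ → stable
  186–212 m: −αΔT+βΔS = −(2.1 × 10⁻⁴)(-4.4)+(7.4 × 10⁻⁴)(-0.34) = 6.7 × 10⁻⁴ → stable
The 98–144 m interval has Δρ < 0: lighter water underlies denser water.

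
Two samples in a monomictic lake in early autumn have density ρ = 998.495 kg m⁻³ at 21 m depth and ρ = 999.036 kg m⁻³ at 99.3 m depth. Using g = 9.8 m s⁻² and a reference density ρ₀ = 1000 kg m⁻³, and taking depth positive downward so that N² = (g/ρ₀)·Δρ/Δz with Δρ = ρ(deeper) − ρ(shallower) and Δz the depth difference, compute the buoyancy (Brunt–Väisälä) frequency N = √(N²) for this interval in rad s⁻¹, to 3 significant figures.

Δρ = 999.036 − 998.495 = 0.541 kg m⁻³ over Δz = 99.3 − 21 = 78.3 m.
N² = (9.8/1000) × (0.541/78.3) = 6.7711 × 10⁻⁵ s⁻².
N = √(6.7711 × 10⁻⁵) = 8.2287 × 10⁻³ rad s⁻¹ ≈ 8.23 × 10⁻³ rad s⁻¹.
N² > 0, so the interval is statically stable.

8.23 × 10⁻³ rad s⁻¹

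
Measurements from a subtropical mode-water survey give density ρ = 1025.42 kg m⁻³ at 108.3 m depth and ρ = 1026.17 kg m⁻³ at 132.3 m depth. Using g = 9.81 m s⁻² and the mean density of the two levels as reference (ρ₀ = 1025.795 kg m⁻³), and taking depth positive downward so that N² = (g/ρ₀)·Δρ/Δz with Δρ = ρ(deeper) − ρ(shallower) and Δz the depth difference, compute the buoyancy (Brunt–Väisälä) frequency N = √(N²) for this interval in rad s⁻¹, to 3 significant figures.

Δρ = 1026.17 − 1025.42 = 0.75 kg m⁻³ over Δz = 132.3 − 108.3 = 24 m.
N² = (9.81/1025.795) × (0.75/24) = 2.9885 × 10⁻⁴ s⁻².
N = √(2.9885 × 10⁻⁴) = 0.017287 rad s⁻¹ ≈ 0.0173 rad s⁻¹.

0.0173 rad s⁻¹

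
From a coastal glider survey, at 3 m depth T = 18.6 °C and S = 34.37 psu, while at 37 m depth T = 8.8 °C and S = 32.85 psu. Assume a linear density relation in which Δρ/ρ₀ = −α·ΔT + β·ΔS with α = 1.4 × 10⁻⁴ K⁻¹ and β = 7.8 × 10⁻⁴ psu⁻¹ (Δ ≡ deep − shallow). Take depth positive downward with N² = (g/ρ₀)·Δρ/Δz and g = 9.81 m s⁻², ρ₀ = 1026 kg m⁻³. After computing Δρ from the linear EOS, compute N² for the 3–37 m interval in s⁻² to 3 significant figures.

ΔT = -9.8 K, ΔS = -1.52 psu (deep − shallow).
Δρ/ρ₀ = −αΔT + βΔS = 1.372 × 10⁻³ − 1.1856 × 10⁻³ = 1.864 × 10⁻⁴, so Δρ ≈ 0.1912 kg m⁻³.
N² = (g/ρ₀)·Δρ/Δz = g·(Δρ/ρ₀)/Δz = 9.81 × 1.864 × 10⁻⁴ / 34 = 5.3782 × 10⁻⁵ s⁻² ≈ 5.38 × 10⁻⁵ s⁻².

5.38 × 10⁻⁵ s⁻²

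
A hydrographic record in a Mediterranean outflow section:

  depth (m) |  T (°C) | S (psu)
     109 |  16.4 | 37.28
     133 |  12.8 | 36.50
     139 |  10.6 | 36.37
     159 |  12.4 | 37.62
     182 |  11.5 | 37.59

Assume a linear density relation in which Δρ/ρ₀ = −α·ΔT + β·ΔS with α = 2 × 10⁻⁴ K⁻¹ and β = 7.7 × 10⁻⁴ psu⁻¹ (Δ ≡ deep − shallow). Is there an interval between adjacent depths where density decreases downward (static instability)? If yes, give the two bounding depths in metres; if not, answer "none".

none

Evaluate Δρ/ρ₀ = −αΔT + βΔS across each adjacent pair:
  109–133 m: −αΔT+βΔS = −(2 × 10⁻⁴)(-3.6)+(7.7 × 10⁻⁴)(-0.78) = 1.2 × 10⁻⁴ → stable
  133–139 m: −αΔT+βΔS = −(2 × 10⁻⁴)(-2.2)+(7.7 × 10⁻⁴)(-0.13) = 3.4 × 10⁻⁴ → stable
  139–159 m: −αΔT+βΔS = −(2 × 10⁻⁴)(+1.8)+(7.7 × 10⁻⁴)(+1.25) = 6.0 × 10⁻⁴ → stable
  159–182 m: −αΔT+βΔS = −(2 × 10⁻⁴)(-0.9)+(7.7 × 10⁻⁴)(-0.03) = 1.6 × 10⁻⁴ → stable
Every interval has Δρ > 0: the column is stably stratified throughout.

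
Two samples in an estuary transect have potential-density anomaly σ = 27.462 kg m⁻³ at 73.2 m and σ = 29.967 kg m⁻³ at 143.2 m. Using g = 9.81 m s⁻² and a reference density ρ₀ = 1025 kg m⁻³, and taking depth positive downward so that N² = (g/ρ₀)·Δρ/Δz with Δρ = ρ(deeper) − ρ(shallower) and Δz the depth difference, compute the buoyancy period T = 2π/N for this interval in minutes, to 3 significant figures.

Δρ = 1029.967 − 1027.462 = 2.505 kg m⁻³ over Δz = 143.2 − 73.2 = 70 m.
N² = (9.81/1025) × (2.505/70) = 3.4250 × 10⁻⁴ s⁻².
N = √(3.4250 × 10⁻⁴) = 0.018507 rad s⁻¹, so T = 2π/N = 339.50 s = 5.6583 min ≈ 5.66 min.
N² > 0, so the interval is statically stable.

5.66 min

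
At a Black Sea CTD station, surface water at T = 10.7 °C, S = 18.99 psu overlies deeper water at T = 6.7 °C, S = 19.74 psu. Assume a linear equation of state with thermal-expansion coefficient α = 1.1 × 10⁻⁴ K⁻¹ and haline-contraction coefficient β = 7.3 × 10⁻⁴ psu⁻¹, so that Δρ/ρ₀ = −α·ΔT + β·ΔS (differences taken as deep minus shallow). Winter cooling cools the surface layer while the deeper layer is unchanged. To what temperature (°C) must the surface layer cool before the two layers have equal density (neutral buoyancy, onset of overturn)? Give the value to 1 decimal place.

1.7 °C

Neutral buoyancy requires Δρ = 0, i.e. −α(T_deep − T_surf′) + β(S_deep − S_surf) = 0.
T_surf′ = T_deep − (β/α)·ΔS = 6.7 − (7.3 × 10⁻⁴/1.1 × 10⁻⁴)·(+0.75) = 1.723 °C.
Cooling required: 10.7 − (1.723) = 8.977 °C.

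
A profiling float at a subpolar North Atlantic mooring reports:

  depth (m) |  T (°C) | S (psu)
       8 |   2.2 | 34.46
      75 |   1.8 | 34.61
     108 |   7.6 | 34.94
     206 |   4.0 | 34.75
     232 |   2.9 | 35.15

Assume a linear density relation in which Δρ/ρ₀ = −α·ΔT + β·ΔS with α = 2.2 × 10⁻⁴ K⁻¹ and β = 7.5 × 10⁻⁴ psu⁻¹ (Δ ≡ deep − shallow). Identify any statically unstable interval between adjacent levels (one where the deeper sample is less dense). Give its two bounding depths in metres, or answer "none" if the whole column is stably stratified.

75–108 m

Evaluate Δρ/ρ₀ = −αΔT + βΔS across each adjacent pair:
  8–75 m: −αΔT+βΔS = −(2.2 × 10⁻⁴)(-0.4)+(7.5 × 10⁻⁴)(+0.15) = 2.0 × 10⁻⁴ → stable
  75–108 m: −αΔT+βΔS = −(2.2 × 10⁻⁴)(+5.8)+(7.5 × 10⁻⁴)(+0.33) = -1.0 × 10⁻³ → UNSTABLE
  108–206 m: −αΔT+βΔS = −(2.2 × 10⁻⁴)(-3.6)+(7.5 × 10⁻⁴)(-0.19) = 6.5 × 10⁻⁴ → stable
  206–232 m: −αΔT+βΔS = −(2.2 × 10⁻⁴)(-1.1)+(7.5 × 10⁻⁴)(+0.40) = 5.4 × 10⁻⁴ → stable
The 75–108 m interval has Δρ < 0: lighter water underlies denser water.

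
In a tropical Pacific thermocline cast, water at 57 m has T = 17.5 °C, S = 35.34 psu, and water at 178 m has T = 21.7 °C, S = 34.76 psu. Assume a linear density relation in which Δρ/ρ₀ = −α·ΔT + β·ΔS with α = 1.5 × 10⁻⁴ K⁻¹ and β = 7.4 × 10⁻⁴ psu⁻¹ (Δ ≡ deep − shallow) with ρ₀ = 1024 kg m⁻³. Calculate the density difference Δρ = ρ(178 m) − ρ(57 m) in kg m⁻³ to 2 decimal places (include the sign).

-1.08 kg m⁻³

ΔT = +4.2 K, ΔS = -0.58 psu (deep − shallow).
Δρ/ρ₀ = −(1.5 × 10⁻⁴)(+4.2) + (7.4 × 10⁻⁴)(-0.58) = -1.0592 × 10⁻³.
Δρ = 1024 × (-1.0592 × 10⁻³) = -1.08 kg m⁻³.
Negative Δρ: lighter below, statically unstable.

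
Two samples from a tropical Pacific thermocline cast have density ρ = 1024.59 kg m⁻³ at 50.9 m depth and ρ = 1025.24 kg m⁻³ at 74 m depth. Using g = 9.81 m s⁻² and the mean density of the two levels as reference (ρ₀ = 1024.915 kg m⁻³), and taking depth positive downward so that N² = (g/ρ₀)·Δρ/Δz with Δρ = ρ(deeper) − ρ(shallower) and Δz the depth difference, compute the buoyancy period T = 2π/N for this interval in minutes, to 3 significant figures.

Δρ = 1025.24 − 1024.59 = 0.65 kg m⁻³ over Δz = 74 − 50.9 = 23.1 m.
N² = (9.81/1024.915) × (0.65/23.1) = 2.6933 × 10⁻⁴ s⁻².
N = √(2.6933 × 10⁻⁴) = 0.016411 rad s⁻¹, so T = 2π/N = 382.86 s = 6.3810 min ≈ 6.38 min.

6.38 min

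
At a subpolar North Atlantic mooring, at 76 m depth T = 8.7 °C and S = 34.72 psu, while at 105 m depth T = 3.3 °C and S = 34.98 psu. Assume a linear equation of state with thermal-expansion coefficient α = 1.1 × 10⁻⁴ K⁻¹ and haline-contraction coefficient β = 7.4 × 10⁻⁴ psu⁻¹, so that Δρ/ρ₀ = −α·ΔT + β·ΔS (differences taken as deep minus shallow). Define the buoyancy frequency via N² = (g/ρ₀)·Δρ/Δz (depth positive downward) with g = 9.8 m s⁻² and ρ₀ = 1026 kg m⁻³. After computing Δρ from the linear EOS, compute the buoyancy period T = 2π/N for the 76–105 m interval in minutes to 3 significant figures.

6.42 min

ΔT = -5.4 K, ΔS = +0.26 psu (deep − shallow).
Δρ/ρ₀ = −αΔT + βΔS = 5.94 × 10⁻⁴ + 1.924 × 10⁻⁴ = 7.864 × 10⁻⁴, so Δρ ≈ 0.8068 kg m⁻³.
N² = (g/ρ₀)·Δρ/Δz = g·(Δρ/ρ₀)/Δz = 9.8 × 7.864 × 10⁻⁴ / 29 = 2.6575 × 10⁻⁴ s⁻².
N = √(2.6575 × 10⁻⁴) = 0.016302 rad s⁻¹ → T = 2π/N = 385.42 s = 6.4237 min ≈ 6.42 min.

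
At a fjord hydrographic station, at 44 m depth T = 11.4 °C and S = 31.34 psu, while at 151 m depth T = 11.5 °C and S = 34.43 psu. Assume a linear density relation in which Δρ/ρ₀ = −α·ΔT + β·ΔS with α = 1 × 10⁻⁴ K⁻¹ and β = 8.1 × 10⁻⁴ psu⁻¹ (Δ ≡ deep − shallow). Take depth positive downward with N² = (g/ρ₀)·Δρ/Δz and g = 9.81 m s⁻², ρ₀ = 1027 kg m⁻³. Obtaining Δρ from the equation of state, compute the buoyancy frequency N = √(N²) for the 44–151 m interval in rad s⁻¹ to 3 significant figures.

0.0151 rad s⁻¹

ΔT = +0.1 K, ΔS = +3.09 psu (deep − shallow).
Δρ/ρ₀ = −αΔT + βΔS = -1.00 × 10⁻⁵ + 2.5029 × 10⁻³ = 2.4929 × 10⁻³, so Δρ ≈ 2.560 kg m⁻³.
N² = (g/ρ₀)·Δρ/Δz = g·(Δρ/ρ₀)/Δz = 9.81 × 2.4929 × 10⁻³ / 107 = 2.2855 × 10⁻⁴ s⁻².
N = √(2.2855 × 10⁻⁴) = 0.015118 rad s⁻¹ ≈ 0.0151 rad s⁻¹.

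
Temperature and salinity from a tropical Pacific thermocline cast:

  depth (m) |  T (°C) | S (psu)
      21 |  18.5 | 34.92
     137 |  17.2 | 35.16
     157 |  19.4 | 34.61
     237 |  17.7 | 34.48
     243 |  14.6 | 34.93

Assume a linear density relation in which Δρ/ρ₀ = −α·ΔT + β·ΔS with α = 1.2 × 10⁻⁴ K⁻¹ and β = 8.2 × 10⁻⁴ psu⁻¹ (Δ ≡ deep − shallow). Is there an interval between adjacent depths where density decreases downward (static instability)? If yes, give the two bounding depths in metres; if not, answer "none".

137–157 m

Evaluate Δρ/ρ₀ = −αΔT + βΔS across each adjacent pair:
  21–137 m: −αΔT+βΔS = −(1.2 × 10⁻⁴)(-1.3)+(8.2 × 10⁻⁴)(+0.24) = 3.5 × 10⁻⁴ → stable
  137–157 m: −αΔT+βΔS = −(1.2 × 10⁻⁴)(+2.2)+(8.2 × 10⁻⁴)(-0.55) = -7.2 × 10⁻⁴ → UNSTABLE
  157–237 m: −αΔT+βΔS = −(1.2 × 10⁻⁴)(-1.7)+(8.2 × 10⁻⁴)(-0.13) = 9.7 × 10⁻⁵ → stable
  237–243 m: −αΔT+βΔS = −(1.2 × 10⁻⁴)(-3.1)+(8.2 × 10⁻⁴)(+0.45) = 7.4 × 10⁻⁴ → stable
The 137–157 m interval has Δρ < 0: lighter water underlies denser water.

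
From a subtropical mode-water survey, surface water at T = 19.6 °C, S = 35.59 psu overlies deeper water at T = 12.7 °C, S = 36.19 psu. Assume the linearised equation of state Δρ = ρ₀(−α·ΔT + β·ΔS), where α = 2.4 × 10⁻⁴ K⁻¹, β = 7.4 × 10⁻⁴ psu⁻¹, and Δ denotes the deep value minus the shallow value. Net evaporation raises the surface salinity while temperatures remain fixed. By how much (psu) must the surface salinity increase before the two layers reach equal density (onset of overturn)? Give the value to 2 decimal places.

2.84 psu

Neutral buoyancy requires −α(T_deep − T_surf) + β(S_deep − S_surf′) = 0.
S_surf′ = S_deep − (α/β)·ΔT = 36.19 − (2.4 × 10⁻⁴/7.4 × 10⁻⁴)·(-6.9) = 38.4278 psu.
Increase required: 38.4278 − 35.59 = 2.8378 psu.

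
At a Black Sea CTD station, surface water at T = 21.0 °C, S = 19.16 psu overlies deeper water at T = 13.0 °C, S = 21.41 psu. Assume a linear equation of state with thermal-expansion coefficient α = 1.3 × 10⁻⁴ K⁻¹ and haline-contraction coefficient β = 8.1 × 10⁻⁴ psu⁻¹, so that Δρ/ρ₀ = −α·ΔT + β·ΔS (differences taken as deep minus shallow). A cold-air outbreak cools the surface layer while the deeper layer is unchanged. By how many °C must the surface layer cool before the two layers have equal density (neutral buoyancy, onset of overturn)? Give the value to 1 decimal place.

Neutral buoyancy requires Δρ = 0, i.e. −α(T_deep − T_surf′) + β(S_deep − S_surf) = 0.
T_surf′ = T_deep − (β/α)·ΔS = 13.0 − (8.1 × 10⁻⁴/1.3 × 10⁻⁴)·(+2.25) = -1.019 °C.
Cooling required: 21.0 − (-1.019) = 22.019 °C.

22.0 °C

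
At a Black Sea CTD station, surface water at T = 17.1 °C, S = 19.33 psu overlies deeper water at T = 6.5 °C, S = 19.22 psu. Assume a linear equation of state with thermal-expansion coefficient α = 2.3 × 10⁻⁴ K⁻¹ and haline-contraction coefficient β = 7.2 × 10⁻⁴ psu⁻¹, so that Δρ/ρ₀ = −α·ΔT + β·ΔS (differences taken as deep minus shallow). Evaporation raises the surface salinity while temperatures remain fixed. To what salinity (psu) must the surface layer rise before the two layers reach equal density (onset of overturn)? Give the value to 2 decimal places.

22.61 psu

Neutral buoyancy requires −α(T_deep − T_surf) + β(S_deep − S_surf′) = 0.
S_surf′ = S_deep − (α/β)·ΔT = 19.22 − (2.3 × 10⁻⁴/7.2 × 10⁻⁴)·(-10.6) = 22.6061 psu.
Increase required: 22.6061 − 19.33 = 3.2761 psu.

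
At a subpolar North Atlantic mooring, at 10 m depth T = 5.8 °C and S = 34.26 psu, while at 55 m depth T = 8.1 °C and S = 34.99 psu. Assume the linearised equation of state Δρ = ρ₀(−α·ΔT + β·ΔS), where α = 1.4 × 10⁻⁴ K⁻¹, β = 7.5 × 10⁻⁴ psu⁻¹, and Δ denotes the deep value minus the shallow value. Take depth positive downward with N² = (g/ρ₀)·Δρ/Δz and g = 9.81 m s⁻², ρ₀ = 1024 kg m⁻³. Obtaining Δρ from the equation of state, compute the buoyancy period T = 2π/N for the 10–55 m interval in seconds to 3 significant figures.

896 s

ΔT = +2.3 K, ΔS = +0.73 psu (deep − shallow).
Δρ/ρ₀ = −αΔT + βΔS = -3.22 × 10⁻⁴ + 5.475 × 10⁻⁴ = 2.255 × 10⁻⁴, so Δρ ≈ 0.2309 kg m⁻³.
N² = (g/ρ₀)·Δρ/Δz = g·(Δρ/ρ₀)/Δz = 9.81 × 2.255 × 10⁻⁴ / 45 = 4.9159 × 10⁻⁵ s⁻².
N = √(4.9159 × 10⁻⁵) = 7.0113 × 10⁻³ rad s⁻¹ → T = 2π/N = 896.15 s ≈ 896 s.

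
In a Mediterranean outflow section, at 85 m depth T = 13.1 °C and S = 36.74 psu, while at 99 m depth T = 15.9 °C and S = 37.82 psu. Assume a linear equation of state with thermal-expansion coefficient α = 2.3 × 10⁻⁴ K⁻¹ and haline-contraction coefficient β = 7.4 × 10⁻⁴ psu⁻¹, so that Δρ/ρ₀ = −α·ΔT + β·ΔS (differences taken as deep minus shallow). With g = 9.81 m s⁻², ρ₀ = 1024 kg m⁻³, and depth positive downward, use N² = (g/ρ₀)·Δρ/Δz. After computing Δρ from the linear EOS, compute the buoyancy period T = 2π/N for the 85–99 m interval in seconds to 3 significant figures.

603 s

ΔT = +2.8 K, ΔS = +1.08 psu (deep − shallow).
Δρ/ρ₀ = −αΔT + βΔS = -6.44 × 10⁻⁴ + 7.992 × 10⁻⁴ = 1.552 × 10⁻⁴, so Δρ ≈ 0.1589 kg m⁻³.
N² = (g/ρ₀)·Δρ/Δz = g·(Δρ/ρ₀)/Δz = 9.81 × 1.552 × 10⁻⁴ / 14 = 1.0875 × 10⁻⁴ s⁻².
N = √(1.0875 × 10⁻⁴) = 0.010428 rad s⁻¹ → T = 2π/N = 602.53 s ≈ 603 s.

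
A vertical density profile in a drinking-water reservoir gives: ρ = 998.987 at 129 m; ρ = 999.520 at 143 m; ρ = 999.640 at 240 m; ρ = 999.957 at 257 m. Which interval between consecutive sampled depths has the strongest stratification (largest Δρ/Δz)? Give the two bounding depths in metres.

129–143 m

Compute the density gradient over each adjacent pair:
  129–143 m: Δρ/Δz = 0.533/14 = 0.038 kg m⁻⁴
  143–240 m: Δρ/Δz = 0.120/97 = 1.2 × 10⁻³ kg m⁻⁴
  240–257 m: Δρ/Δz = 0.317/17 = 0.019 kg m⁻⁴
The largest gradient is in the 129–143 m interval — the pycnocline.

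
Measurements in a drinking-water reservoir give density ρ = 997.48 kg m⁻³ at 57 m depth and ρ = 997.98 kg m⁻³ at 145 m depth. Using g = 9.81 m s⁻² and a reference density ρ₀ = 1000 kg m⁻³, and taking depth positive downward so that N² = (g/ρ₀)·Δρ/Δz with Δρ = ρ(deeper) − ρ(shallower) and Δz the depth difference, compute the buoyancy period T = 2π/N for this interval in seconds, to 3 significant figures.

Δρ = 997.98 − 997.48 = 0.50 kg m⁻³ over Δz = 145 − 57 = 88 m.
N² = (9.81/1000) × (0.50/88) = 5.5739 × 10⁻⁵ s⁻².
N = √(5.5739 × 10⁻⁵) = 7.4659 × 10⁻³ rad s⁻¹, so T = 2π/N = 841.58 s ≈ 842 s.
A positive N² confirms static stability across the interval.

842 s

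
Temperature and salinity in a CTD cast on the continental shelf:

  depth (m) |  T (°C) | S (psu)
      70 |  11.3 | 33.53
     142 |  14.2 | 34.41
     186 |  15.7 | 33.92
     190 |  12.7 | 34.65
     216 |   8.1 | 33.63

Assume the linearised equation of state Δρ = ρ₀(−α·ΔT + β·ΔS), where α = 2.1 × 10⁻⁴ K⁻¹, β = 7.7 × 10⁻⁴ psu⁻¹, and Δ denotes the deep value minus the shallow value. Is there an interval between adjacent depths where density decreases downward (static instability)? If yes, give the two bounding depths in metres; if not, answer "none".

142–186 m

Evaluate Δρ/ρ₀ = −αΔT + βΔS across each adjacent pair:
  70–142 m: −αΔT+βΔS = −(2.1 × 10⁻⁴)(+2.9)+(7.7 × 10⁻⁴)(+0.88) = 6.9 × 10⁻⁵ → stable
  142–186 m: −αΔT+βΔS = −(2.1 × 10⁻⁴)(+1.5)+(7.7 × 10⁻⁴)(-0.49) = -6.9 × 10⁻⁴ → UNSTABLE
  186–190 m: −αΔT+βΔS = −(2.1 × 10⁻⁴)(-3.0)+(7.7 × 10⁻⁴)(+0.73) = 1.2 × 10⁻³ → stable
  190–216 m: −αΔT+βΔS = −(2.1 × 10⁻⁴)(-4.6)+(7.7 × 10⁻⁴)(-1.02) = 1.8 × 10⁻⁴ → stable
The 142–186 m interval has Δρ < 0: lighter water underlies denser water.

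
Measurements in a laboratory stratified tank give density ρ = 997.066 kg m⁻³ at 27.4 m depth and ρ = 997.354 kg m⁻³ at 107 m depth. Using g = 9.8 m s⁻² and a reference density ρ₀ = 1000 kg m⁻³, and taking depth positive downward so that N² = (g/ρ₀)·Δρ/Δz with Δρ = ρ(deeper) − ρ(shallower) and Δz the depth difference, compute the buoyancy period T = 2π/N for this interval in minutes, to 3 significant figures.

17.6 min

Δρ = 997.354 − 997.066 = 0.288 kg m⁻³ over Δz = 107 − 27.4 = 79.6 m.
N² = (9.8/1000) × (0.288/79.6) = 3.5457 × 10⁻⁵ s⁻².
N = √(3.5457 × 10⁻⁵) = 5.9546 × 10⁻³ rad s⁻¹, so T = 2π/N = 1.0552 × 10³ s = 17.587 min ≈ 17.6 min.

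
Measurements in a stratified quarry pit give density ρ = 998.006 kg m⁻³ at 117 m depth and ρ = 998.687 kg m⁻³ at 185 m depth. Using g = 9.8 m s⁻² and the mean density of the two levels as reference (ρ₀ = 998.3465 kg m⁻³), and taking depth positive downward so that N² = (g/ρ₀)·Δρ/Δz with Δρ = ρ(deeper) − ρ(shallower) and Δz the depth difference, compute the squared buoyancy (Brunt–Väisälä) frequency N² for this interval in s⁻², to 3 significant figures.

9.83 × 10⁻⁵ s⁻²

Δρ = 998.687 − 998.006 = 0.681 kg m⁻³ over Δz = 185 − 117 = 68 m.
N² = (9.8/998.3465) × (0.681/68) = 9.8307 × 10⁻⁵ s⁻² ≈ 9.83 × 10⁻⁵ s⁻².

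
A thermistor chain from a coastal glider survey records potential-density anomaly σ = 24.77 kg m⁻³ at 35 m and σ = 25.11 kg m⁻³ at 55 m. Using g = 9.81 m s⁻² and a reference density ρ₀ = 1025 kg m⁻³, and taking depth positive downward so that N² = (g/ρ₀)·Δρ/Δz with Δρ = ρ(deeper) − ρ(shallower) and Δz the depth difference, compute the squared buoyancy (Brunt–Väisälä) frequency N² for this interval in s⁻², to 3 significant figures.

Δρ = 1025.11 − 1024.77 = 0.34 kg m⁻³ over Δz = 55 − 35 = 20 m.
N² = (9.81/1025) × (0.34/20) = 1.6270 × 10⁻⁴ s⁻² ≈ 1.63 × 10⁻⁴ s⁻².
N² > 0, so the interval is statically stable.

1.63 × 10⁻⁴ s⁻²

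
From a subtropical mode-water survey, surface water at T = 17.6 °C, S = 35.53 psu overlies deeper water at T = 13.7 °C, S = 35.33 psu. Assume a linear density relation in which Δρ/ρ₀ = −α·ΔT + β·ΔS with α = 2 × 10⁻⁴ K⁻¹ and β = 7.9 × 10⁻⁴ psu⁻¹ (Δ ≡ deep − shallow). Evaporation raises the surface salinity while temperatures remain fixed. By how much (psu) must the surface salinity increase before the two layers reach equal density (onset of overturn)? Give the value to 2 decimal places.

0.79 psu

Neutral buoyancy requires −α(T_deep − T_surf) + β(S_deep − S_surf′) = 0.
S_surf′ = S_deep − (α/β)·ΔT = 35.33 − (2 × 10⁻⁴/7.9 × 10⁻⁴)·(-3.9) = 36.3173 psu.
Increase required: 36.3173 − 35.53 = 0.7873 psu.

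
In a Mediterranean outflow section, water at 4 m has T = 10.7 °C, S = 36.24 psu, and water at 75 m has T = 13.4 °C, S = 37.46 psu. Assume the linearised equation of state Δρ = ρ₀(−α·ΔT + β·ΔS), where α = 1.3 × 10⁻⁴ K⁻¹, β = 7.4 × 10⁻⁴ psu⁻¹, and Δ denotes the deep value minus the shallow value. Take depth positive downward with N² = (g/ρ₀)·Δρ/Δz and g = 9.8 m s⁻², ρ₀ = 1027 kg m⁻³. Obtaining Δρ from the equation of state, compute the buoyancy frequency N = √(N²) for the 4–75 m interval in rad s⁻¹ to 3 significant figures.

ΔT = +2.7 K, ΔS = +1.22 psu (deep − shallow).
Δρ/ρ₀ = −αΔT + βΔS = -3.51 × 10⁻⁴ + 9.028 × 10⁻⁴ = 5.518 × 10⁻⁴, so Δρ ≈ 0.5667 kg m⁻³.
N² = (g/ρ₀)·Δρ/Δz = g·(Δρ/ρ₀)/Δz = 9.8 × 5.518 × 10⁻⁴ / 71 = 7.6164 × 10⁻⁵ s⁻².
N = √(7.6164 × 10⁻⁵) = 8.7272 × 10⁻³ rad s⁻¹ ≈ 8.73 × 10⁻³ rad s⁻¹.

8.73 × 10⁻³ rad s⁻¹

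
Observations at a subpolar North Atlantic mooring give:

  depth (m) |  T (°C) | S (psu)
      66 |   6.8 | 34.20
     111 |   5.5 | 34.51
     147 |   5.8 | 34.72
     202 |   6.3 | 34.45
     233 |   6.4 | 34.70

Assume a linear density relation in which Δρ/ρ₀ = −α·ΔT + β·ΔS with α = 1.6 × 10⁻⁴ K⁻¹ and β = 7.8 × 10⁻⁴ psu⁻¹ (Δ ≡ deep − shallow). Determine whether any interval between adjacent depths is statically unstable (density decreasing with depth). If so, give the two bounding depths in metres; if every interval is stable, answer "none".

147–202 m

Evaluate Δρ/ρ₀ = −αΔT + βΔS across each adjacent pair:
  66–111 m: −αΔT+βΔS = −(1.6 × 10⁻⁴)(-1.3)+(7.8 × 10⁻⁴)(+0.31) = 4.5 × 10⁻⁴ → stable
  111–147 m: −αΔT+βΔS = −(1.6 × 10⁻⁴)(+0.3)+(7.8 × 10⁻⁴)(+0.21) = 1.2 × 10⁻⁴ → stable
  147–202 m: −αΔT+βΔS = −(1.6 × 10⁻⁴)(+0.5)+(7.8 × 10⁻⁴)(-0.27) = -2.9 × 10⁻⁴ → UNSTABLE
  202–233 m: −αΔT+βΔS = −(1.6 × 10⁻⁴)(+0.1)+(7.8 × 10⁻⁴)(+0.25) = 1.8 × 10⁻⁴ → stable
The 147–202 m interval has Δρ < 0: lighter water underlies denser water.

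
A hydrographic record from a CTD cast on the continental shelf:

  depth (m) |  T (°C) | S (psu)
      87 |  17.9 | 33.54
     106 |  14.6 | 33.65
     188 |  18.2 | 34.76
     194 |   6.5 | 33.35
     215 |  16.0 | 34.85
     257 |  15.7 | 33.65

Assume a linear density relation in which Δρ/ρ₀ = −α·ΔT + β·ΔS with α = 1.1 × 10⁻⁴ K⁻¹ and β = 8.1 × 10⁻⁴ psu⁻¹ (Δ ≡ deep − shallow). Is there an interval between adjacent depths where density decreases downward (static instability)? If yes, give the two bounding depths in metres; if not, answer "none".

Evaluate Δρ/ρ₀ = −αΔT + βΔS across each adjacent pair:
  87–106 m: −αΔT+βΔS = −(1.1 × 10⁻⁴)(-3.3)+(8.1 × 10⁻⁴)(+0.11) = 4.5 × 10⁻⁴ → stable
  106–188 m: −αΔT+βΔS = −(1.1 × 10⁻⁴)(+3.6)+(8.1 × 10⁻⁴)(+1.11) = 5.0 × 10⁻⁴ → stable
  188–194 m: −αΔT+βΔS = −(1.1 × 10⁻⁴)(-11.7)+(8.1 × 10⁻⁴)(-1.41) = 1.4 × 10⁻⁴ → stable
  194–215 m: −αΔT+βΔS = −(1.1 × 10⁻⁴)(+9.5)+(8.1 × 10⁻⁴)(+1.50) = 1.7 × 10⁻⁴ → stable
  215–257 m: −αΔT+βΔS = −(1.1 × 10⁻⁴)(-0.3)+(8.1 × 10⁻⁴)(-1.20) = -9.4 × 10⁻⁴ → UNSTABLE
The 215–257 m interval has Δρ < 0: lighter water underlies denser water.

215–257 m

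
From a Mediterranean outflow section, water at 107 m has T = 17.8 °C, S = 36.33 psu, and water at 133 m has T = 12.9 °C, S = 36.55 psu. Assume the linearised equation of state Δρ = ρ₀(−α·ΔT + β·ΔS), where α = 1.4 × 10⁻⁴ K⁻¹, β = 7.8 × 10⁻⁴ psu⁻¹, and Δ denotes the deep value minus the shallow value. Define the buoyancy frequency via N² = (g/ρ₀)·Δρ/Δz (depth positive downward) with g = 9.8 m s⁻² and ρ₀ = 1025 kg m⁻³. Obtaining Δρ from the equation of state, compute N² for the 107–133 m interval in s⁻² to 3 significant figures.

3.23 × 10⁻⁴ s⁻²

ΔT = -4.9 K, ΔS = +0.22 psu (deep − shallow).
Δρ/ρ₀ = −αΔT + βΔS = 6.86 × 10⁻⁴ + 1.716 × 10⁻⁴ = 8.576 × 10⁻⁴, so Δρ ≈ 0.8790 kg m⁻³.
N² = (g/ρ₀)·Δρ/Δz = g·(Δρ/ρ₀)/Δz = 9.8 × 8.576 × 10⁻⁴ / 26 = 3.2325 × 10⁻⁴ s⁻² ≈ 3.23 × 10⁻⁴ s⁻².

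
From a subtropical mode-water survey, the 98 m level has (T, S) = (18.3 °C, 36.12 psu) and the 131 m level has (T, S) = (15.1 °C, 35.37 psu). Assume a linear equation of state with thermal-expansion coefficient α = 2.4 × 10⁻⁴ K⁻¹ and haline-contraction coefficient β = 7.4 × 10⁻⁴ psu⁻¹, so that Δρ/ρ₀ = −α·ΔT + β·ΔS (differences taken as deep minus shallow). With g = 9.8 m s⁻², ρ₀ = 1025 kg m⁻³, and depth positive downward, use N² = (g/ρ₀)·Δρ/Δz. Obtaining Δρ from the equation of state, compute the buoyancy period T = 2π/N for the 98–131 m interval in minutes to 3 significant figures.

13.2 min

ΔT = -3.2 K, ΔS = -0.75 psu (deep − shallow).
Δρ/ρ₀ = −αΔT + βΔS = 7.68 × 10⁻⁴ − 5.55 × 10⁻⁴ = 2.13 × 10⁻⁴, so Δρ ≈ 0.2183 kg m⁻³.
N² = (g/ρ₀)·Δρ/Δz = g·(Δρ/ρ₀)/Δz = 9.8 × 2.13 × 10⁻⁴ / 33 = 6.3255 × 10⁻⁵ s⁻².
N = √(6.3255 × 10⁻⁵) = 7.9533 × 10⁻³ rad s⁻¹ → T = 2π/N = 790.01 s = 13.167 min ≈ 13.2 min.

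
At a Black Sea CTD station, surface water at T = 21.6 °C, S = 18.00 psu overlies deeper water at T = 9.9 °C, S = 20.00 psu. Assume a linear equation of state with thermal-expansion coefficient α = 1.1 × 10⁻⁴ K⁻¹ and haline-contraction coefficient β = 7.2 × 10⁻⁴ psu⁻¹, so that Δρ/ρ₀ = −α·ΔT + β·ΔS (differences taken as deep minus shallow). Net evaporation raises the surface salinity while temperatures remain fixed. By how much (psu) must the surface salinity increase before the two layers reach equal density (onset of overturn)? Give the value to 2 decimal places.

3.79 psu

Neutral buoyancy requires −α(T_deep − T_surf) + β(S_deep − S_surf′) = 0.
S_surf′ = S_deep − (α/β)·ΔT = 20.00 − (1.1 × 10⁻⁴/7.2 × 10⁻⁴)·(-11.7) = 21.7875 psu.
Increase required: 21.7875 − 18.00 = 3.7875 psu.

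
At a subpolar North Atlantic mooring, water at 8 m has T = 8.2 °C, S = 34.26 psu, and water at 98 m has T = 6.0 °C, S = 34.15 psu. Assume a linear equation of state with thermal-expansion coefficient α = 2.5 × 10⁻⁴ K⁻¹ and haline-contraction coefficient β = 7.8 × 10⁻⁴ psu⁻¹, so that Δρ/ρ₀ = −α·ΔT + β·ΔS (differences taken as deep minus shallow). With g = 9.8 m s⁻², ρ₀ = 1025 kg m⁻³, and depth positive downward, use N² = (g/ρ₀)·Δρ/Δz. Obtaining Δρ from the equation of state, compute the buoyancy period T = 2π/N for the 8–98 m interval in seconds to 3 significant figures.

ΔT = -2.2 K, ΔS = -0.11 psu (deep − shallow).
Δρ/ρ₀ = −αΔT + βΔS = 5.50 × 10⁻⁴ − 8.58 × 10⁻⁵ = 4.642 × 10⁻⁴, so Δρ ≈ 0.4758 kg m⁻³.
N² = (g/ρ₀)·Δρ/Δz = g·(Δρ/ρ₀)/Δz = 9.8 × 4.642 × 10⁻⁴ / 90 = 5.0546 × 10⁻⁵ s⁻².
N = √(5.0546 × 10⁻⁵) = 7.1096 × 10⁻³ rad s⁻¹ → T = 2π/N = 883.76 s ≈ 884 s.

884 s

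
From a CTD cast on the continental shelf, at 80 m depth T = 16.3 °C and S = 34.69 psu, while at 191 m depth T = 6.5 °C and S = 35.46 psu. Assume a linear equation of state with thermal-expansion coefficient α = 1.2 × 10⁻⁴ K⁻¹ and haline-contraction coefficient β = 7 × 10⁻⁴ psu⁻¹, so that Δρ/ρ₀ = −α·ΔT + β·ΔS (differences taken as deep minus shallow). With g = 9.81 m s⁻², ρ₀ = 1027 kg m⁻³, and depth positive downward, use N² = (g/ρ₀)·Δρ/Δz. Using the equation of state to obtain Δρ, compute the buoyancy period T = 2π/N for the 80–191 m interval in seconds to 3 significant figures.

510 s

ΔT = -9.8 K, ΔS = +0.77 psu (deep − shallow).
Δρ/ρ₀ = −αΔT + βΔS = 1.176 × 10⁻³ + 5.39 × 10⁻⁴ = 1.715 × 10⁻³, so Δρ ≈ 1.761 kg m⁻³.
N² = (g/ρ₀)·Δρ/Δz = g·(Δρ/ρ₀)/Δz = 9.81 × 1.715 × 10⁻³ / 111 = 1.5157 × 10⁻⁴ s⁻².
N = √(1.5157 × 10⁻⁴) = 0.012311 rad s⁻¹ → T = 2π/N = 510.37 s ≈ 510 s.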